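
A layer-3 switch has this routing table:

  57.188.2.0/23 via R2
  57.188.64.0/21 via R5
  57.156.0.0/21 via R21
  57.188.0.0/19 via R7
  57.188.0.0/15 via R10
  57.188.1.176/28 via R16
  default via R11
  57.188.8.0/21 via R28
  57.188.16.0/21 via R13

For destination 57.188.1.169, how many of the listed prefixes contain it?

3

Prefixes containing 57.188.1.169:
  0.0.0.0/0 (default, matches everything)
  57.188.0.0/15 (57.188.0.0 - 57.189.255.255)
  57.188.0.0/19 (57.188.0.0 - 57.188.31.255)
Total matching entries: 3.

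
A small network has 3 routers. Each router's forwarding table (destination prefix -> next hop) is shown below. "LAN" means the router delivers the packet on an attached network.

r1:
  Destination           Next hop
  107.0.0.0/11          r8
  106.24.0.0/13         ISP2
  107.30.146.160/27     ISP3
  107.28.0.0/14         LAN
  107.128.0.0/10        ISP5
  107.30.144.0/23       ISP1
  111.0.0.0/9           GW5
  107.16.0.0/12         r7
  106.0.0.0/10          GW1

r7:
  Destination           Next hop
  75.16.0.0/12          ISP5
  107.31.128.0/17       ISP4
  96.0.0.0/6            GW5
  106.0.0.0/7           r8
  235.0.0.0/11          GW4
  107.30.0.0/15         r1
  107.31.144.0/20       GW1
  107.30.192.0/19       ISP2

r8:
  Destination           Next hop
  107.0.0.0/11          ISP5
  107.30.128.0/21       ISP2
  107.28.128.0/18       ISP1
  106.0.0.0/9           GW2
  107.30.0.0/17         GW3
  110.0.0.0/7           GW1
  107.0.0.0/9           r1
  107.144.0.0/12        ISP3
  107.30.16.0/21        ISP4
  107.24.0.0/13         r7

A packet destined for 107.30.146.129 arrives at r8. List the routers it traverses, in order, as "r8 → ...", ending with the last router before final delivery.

At r8: longest match for 107.30.146.129 is 107.24.0.0/13 -> r7
At r7: longest match for 107.30.146.129 is 107.30.0.0/15 -> r1
At r1: longest match for 107.30.146.129 is 107.28.0.0/14 -> LAN

r8 → r7 → r1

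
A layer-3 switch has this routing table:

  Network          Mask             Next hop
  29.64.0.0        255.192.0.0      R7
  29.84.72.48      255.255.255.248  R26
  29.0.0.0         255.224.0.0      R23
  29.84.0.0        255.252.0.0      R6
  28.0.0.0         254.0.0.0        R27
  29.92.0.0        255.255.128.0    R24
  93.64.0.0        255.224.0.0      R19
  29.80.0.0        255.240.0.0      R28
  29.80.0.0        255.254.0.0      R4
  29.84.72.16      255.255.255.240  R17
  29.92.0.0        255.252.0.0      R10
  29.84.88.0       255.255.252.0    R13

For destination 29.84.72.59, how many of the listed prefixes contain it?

4

Prefixes containing 29.84.72.59:
  28.0.0.0/7 (28.0.0.0 - 29.255.255.255)
  29.64.0.0/10 (29.64.0.0 - 29.127.255.255)
  29.80.0.0/12 (29.80.0.0 - 29.95.255.255)
  29.84.0.0/14 (29.84.0.0 - 29.87.255.255)
Total matching entries: 4.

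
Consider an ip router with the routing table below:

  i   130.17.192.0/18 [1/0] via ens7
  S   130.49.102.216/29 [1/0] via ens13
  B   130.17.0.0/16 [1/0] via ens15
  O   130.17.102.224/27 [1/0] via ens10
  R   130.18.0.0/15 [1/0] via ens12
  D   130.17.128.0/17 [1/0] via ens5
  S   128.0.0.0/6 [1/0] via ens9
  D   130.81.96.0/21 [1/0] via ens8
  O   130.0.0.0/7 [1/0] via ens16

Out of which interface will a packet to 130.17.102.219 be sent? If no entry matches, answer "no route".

ens15

Routes whose prefix contains 130.17.102.219:
  128.0.0.0/6 (128.0.0.0 - 131.255.255.255) -> ens9
  130.0.0.0/7 (130.0.0.0 - 131.255.255.255) -> ens16
  130.17.0.0/16 (130.17.0.0 - 130.17.255.255) -> ens15
More-specific entries that do NOT match:
  130.49.102.216/29 (130.49.102.216 - 130.49.102.223) does not contain 130.17.102.219
  130.17.102.224/27 (130.17.102.224 - 130.17.102.255) does not contain 130.17.102.219
  130.81.96.0/21 (130.81.96.0 - 130.81.103.255) does not contain 130.17.102.219
  130.17.192.0/18 (130.17.192.0 - 130.17.255.255) does not contain 130.17.102.219
  130.17.128.0/17 (130.17.128.0 - 130.17.255.255) does not contain 130.17.102.219
Longest matching prefix is /16 -> interface ens15.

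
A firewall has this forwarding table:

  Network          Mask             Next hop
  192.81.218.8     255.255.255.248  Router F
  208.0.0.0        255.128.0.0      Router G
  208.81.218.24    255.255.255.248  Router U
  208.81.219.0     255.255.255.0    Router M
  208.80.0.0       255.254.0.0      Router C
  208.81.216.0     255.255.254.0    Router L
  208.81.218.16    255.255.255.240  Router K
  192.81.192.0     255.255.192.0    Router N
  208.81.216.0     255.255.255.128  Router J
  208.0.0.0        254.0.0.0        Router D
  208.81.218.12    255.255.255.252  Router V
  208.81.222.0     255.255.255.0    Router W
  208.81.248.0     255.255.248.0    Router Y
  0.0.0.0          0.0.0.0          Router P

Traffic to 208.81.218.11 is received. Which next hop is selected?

Router C

Routes whose prefix contains 208.81.218.11:
  0.0.0.0/0 (default, matches everything) -> Router P
  208.0.0.0/7 (208.0.0.0 - 209.255.255.255) -> Router D
  208.0.0.0/9 (208.0.0.0 - 208.127.255.255) -> Router G
  208.80.0.0/15 (208.80.0.0 - 208.81.255.255) -> Router C
More-specific entries that do NOT match:
  208.81.218.12/30 (208.81.218.12 - 208.81.218.15) does not contain 208.81.218.11
  192.81.218.8/29 (192.81.218.8 - 192.81.218.15) does not contain 208.81.218.11
  208.81.218.24/29 (208.81.218.24 - 208.81.218.31) does not contain 208.81.218.11
  208.81.218.16/28 (208.81.218.16 - 208.81.218.31) does not contain 208.81.218.11
  208.81.216.0/25 (208.81.216.0 - 208.81.216.127) does not contain 208.81.218.11
  208.81.219.0/24 (208.81.219.0 - 208.81.219.255) does not contain 208.81.218.11
  208.81.222.0/24 (208.81.222.0 - 208.81.222.255) does not contain 208.81.218.11
  208.81.216.0/23 (208.81.216.0 - 208.81.217.255) does not contain 208.81.218.11
  208.81.248.0/21 (208.81.248.0 - 208.81.255.255) does not contain 208.81.218.11
  192.81.192.0/18 (192.81.192.0 - 192.81.255.255) does not contain 208.81.218.11
Longest matching prefix is /15 -> next hop Router C.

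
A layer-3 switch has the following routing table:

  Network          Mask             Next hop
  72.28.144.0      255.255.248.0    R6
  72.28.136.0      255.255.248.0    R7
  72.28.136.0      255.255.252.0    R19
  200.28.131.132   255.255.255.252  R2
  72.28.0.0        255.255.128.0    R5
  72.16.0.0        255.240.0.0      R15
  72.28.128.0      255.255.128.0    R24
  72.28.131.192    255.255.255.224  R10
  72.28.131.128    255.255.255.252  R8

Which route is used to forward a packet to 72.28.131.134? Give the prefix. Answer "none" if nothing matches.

72.28.128.0/17

Entries matching 72.28.131.134:
  72.16.0.0/12 (72.16.0.0 - 72.31.255.255)
  72.28.128.0/17 (72.28.128.0 - 72.28.255.255)
Most specific is 72.28.128.0/17.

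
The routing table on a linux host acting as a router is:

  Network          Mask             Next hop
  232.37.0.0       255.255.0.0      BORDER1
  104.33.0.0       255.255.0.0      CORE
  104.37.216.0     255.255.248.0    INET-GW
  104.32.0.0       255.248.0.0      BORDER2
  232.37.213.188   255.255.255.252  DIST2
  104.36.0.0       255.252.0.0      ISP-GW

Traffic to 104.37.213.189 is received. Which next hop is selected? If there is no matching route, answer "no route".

Routes whose prefix contains 104.37.213.189:
  104.32.0.0/13 (104.32.0.0 - 104.39.255.255) -> BORDER2
  104.36.0.0/14 (104.36.0.0 - 104.39.255.255) -> ISP-GW
More-specific entries that do NOT match:
  232.37.213.188/30 (232.37.213.188 - 232.37.213.191) does not contain 104.37.213.189
  104.37.216.0/21 (104.37.216.0 - 104.37.223.255) does not contain 104.37.213.189
  232.37.0.0/16 (232.37.0.0 - 232.37.255.255) does not contain 104.37.213.189
  104.33.0.0/16 (104.33.0.0 - 104.33.255.255) does not contain 104.37.213.189
Longest matching prefix is /14 -> next hop ISP-GW.

ISP-GW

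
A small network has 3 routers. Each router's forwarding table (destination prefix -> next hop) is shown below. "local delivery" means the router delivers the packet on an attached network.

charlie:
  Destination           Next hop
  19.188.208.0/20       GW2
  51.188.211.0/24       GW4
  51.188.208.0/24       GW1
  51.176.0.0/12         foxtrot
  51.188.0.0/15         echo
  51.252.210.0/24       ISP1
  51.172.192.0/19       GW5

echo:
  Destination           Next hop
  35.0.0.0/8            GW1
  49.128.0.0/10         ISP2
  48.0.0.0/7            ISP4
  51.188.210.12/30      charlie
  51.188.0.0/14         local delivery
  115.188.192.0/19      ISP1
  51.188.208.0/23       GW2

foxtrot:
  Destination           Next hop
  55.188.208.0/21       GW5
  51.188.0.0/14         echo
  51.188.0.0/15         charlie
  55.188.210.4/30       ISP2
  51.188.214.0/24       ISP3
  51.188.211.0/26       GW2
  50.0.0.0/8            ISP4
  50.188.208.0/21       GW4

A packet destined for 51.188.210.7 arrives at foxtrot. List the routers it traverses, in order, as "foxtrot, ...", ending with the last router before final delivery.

foxtrot, charlie, echo

At foxtrot: longest match for 51.188.210.7 is 51.188.0.0/15 -> charlie
At charlie: longest match for 51.188.210.7 is 51.188.0.0/15 -> echo
At echo: longest match for 51.188.210.7 is 51.188.0.0/14 -> local delivery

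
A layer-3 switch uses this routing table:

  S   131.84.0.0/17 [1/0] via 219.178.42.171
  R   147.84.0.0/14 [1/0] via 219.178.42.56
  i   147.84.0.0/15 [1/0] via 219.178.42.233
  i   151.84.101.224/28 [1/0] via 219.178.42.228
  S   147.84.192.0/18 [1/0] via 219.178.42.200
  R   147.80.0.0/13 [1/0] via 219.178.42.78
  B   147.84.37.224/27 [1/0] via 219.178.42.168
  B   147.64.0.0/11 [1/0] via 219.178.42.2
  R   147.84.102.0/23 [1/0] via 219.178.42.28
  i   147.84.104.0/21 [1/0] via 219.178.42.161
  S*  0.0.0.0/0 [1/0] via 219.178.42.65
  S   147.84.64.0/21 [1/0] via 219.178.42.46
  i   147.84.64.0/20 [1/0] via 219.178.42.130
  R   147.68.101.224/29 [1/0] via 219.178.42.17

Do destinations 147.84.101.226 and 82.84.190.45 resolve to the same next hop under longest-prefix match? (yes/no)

no

147.84.101.226: longest match 147.84.0.0/15 -> 219.178.42.233
82.84.190.45: longest match 0.0.0.0/0 -> 219.178.42.65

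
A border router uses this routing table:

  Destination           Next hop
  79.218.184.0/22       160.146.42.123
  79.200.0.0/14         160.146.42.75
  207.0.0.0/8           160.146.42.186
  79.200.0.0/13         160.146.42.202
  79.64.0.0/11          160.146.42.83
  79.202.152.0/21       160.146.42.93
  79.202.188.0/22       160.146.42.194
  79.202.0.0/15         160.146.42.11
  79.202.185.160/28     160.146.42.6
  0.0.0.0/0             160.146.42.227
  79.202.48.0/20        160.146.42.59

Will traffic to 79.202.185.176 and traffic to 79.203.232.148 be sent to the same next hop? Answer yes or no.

yes

79.202.185.176: longest match 79.202.0.0/15 -> 160.146.42.11
79.203.232.148: longest match 79.202.0.0/15 -> 160.146.42.11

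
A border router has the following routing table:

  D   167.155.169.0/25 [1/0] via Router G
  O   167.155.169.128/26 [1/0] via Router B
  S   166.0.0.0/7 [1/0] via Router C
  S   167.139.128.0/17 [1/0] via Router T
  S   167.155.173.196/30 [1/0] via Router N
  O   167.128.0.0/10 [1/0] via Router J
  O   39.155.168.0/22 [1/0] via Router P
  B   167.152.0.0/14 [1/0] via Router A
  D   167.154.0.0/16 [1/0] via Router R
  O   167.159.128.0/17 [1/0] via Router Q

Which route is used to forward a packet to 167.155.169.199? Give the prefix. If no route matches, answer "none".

167.152.0.0/14

Entries matching 167.155.169.199:
  166.0.0.0/7 (166.0.0.0 - 167.255.255.255)
  167.128.0.0/10 (167.128.0.0 - 167.191.255.255)
  167.152.0.0/14 (167.152.0.0 - 167.155.255.255)
Most specific is 167.152.0.0/14.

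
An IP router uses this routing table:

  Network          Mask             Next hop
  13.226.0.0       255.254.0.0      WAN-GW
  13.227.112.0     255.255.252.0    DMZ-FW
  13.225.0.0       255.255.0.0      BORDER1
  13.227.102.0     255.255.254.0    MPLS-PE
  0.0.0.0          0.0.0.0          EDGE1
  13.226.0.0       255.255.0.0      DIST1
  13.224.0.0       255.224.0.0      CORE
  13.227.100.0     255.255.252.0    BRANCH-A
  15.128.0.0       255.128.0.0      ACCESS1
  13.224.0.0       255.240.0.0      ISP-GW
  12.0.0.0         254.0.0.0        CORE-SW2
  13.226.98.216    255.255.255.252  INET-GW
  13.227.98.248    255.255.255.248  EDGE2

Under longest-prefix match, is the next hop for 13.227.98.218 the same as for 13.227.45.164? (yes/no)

13.227.98.218: longest match 13.226.0.0/15 -> WAN-GW
13.227.45.164: longest match 13.226.0.0/15 -> WAN-GW

yes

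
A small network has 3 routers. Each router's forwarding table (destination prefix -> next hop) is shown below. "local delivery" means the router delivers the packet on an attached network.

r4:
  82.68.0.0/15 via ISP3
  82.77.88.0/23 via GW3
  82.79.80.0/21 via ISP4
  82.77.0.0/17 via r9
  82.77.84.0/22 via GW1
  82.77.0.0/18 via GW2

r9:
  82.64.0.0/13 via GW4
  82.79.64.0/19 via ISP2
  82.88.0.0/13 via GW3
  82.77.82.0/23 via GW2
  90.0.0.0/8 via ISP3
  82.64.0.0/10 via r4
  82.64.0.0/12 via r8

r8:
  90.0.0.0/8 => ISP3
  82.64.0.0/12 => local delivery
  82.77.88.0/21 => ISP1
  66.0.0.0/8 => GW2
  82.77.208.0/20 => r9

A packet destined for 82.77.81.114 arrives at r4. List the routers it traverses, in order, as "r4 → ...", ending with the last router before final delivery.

At r4: longest match for 82.77.81.114 is 82.77.0.0/17 -> r9
At r9: longest match for 82.77.81.114 is 82.64.0.0/12 -> r8
At r8: longest match for 82.77.81.114 is 82.64.0.0/12 -> local delivery

r4 → r9 → r8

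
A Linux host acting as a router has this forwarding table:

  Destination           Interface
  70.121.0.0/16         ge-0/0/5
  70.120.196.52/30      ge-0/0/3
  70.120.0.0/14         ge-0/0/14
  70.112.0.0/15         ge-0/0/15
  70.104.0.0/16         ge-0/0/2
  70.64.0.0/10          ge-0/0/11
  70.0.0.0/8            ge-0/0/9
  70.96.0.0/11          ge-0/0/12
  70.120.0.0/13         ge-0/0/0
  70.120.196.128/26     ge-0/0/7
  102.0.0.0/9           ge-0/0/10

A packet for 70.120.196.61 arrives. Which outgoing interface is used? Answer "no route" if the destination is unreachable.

ge-0/0/14

Routes whose prefix contains 70.120.196.61:
  70.0.0.0/8 (70.0.0.0 - 70.255.255.255) -> ge-0/0/9
  70.64.0.0/10 (70.64.0.0 - 70.127.255.255) -> ge-0/0/11
  70.96.0.0/11 (70.96.0.0 - 70.127.255.255) -> ge-0/0/12
  70.120.0.0/13 (70.120.0.0 - 70.127.255.255) -> ge-0/0/0
  70.120.0.0/14 (70.120.0.0 - 70.123.255.255) -> ge-0/0/14
More-specific entries that do NOT match:
  70.120.196.52/30 (70.120.196.52 - 70.120.196.55) does not contain 70.120.196.61
  70.120.196.128/26 (70.120.196.128 - 70.120.196.191) does not contain 70.120.196.61
  70.121.0.0/16 (70.121.0.0 - 70.121.255.255) does not contain 70.120.196.61
  70.104.0.0/16 (70.104.0.0 - 70.104.255.255) does not contain 70.120.196.61
  70.112.0.0/15 (70.112.0.0 - 70.113.255.255) does not contain 70.120.196.61
Longest matching prefix is /14 -> interface ge-0/0/14.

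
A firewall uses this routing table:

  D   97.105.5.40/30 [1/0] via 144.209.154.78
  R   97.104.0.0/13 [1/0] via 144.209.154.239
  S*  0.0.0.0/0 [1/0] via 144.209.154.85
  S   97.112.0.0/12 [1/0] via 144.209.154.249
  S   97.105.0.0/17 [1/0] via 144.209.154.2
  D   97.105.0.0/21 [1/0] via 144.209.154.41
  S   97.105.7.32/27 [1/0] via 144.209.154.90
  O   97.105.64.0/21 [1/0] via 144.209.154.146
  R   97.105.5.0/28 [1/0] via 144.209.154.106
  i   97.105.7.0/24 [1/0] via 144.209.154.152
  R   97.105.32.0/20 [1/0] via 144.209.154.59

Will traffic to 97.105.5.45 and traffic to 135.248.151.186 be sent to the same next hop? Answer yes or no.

no

97.105.5.45: longest match 97.105.0.0/21 -> 144.209.154.41
135.248.151.186: longest match 0.0.0.0/0 -> 144.209.154.85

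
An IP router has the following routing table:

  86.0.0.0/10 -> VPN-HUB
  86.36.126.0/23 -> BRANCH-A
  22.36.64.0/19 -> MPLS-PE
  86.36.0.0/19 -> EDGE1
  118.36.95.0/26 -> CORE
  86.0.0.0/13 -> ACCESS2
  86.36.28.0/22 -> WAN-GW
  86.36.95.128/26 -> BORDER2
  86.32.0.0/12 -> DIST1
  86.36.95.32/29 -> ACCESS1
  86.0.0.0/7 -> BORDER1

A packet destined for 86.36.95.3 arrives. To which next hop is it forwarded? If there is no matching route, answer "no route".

Routes whose prefix contains 86.36.95.3:
  86.0.0.0/7 (86.0.0.0 - 87.255.255.255) -> BORDER1
  86.0.0.0/10 (86.0.0.0 - 86.63.255.255) -> VPN-HUB
  86.32.0.0/12 (86.32.0.0 - 86.47.255.255) -> DIST1
More-specific entries that do NOT match:
  86.36.95.32/29 (86.36.95.32 - 86.36.95.39) does not contain 86.36.95.3
  118.36.95.0/26 (118.36.95.0 - 118.36.95.63) does not contain 86.36.95.3
  86.36.95.128/26 (86.36.95.128 - 86.36.95.191) does not contain 86.36.95.3
  86.36.126.0/23 (86.36.126.0 - 86.36.127.255) does not contain 86.36.95.3
  86.36.28.0/22 (86.36.28.0 - 86.36.31.255) does not contain 86.36.95.3
  22.36.64.0/19 (22.36.64.0 - 22.36.95.255) does not contain 86.36.95.3
  86.36.0.0/19 (86.36.0.0 - 86.36.31.255) does not contain 86.36.95.3
  86.0.0.0/13 (86.0.0.0 - 86.7.255.255) does not contain 86.36.95.3
Longest matching prefix is /12 -> next hop DIST1.

DIST1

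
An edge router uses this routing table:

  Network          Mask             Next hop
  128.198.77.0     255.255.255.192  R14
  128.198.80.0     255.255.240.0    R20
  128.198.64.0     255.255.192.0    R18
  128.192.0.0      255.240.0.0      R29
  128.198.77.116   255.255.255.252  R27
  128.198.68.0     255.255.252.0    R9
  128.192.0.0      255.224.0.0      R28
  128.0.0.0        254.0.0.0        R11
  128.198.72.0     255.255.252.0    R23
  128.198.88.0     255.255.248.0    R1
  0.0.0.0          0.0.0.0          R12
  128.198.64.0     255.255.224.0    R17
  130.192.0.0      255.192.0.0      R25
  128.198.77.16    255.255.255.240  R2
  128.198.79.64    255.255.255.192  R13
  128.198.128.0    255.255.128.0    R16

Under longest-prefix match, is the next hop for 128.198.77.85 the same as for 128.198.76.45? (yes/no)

128.198.77.85: longest match 128.198.64.0/19 -> R17
128.198.76.45: longest match 128.198.64.0/19 -> R17

yes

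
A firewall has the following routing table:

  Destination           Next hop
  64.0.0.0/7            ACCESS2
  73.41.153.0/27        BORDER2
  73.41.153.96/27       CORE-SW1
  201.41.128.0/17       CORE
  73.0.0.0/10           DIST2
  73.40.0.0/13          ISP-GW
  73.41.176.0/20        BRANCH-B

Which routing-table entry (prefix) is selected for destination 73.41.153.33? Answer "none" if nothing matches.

Entries matching 73.41.153.33:
  73.0.0.0/10 (73.0.0.0 - 73.63.255.255)
  73.40.0.0/13 (73.40.0.0 - 73.47.255.255)
Most specific is 73.40.0.0/13.

73.40.0.0/13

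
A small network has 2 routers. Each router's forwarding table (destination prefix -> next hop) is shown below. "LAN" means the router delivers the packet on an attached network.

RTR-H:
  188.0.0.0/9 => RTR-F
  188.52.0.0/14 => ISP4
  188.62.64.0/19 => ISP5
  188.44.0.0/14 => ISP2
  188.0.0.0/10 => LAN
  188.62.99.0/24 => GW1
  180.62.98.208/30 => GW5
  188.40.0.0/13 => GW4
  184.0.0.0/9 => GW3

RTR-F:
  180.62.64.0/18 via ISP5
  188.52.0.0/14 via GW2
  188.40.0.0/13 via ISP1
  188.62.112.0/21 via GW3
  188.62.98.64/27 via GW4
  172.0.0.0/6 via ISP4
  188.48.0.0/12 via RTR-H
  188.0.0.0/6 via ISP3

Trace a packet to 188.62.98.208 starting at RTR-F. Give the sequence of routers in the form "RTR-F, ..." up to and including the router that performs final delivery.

At RTR-F: longest match for 188.62.98.208 is 188.48.0.0/12 -> RTR-H
At RTR-H: longest match for 188.62.98.208 is 188.0.0.0/10 -> LAN

RTR-F, RTR-H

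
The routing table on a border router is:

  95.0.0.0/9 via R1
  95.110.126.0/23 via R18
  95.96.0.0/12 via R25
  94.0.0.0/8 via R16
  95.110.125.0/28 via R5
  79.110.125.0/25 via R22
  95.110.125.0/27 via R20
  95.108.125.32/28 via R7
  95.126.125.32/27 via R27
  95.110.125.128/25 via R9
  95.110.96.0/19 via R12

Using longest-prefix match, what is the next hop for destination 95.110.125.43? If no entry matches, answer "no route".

R12

Routes whose prefix contains 95.110.125.43:
  95.0.0.0/9 (95.0.0.0 - 95.127.255.255) -> R1
  95.96.0.0/12 (95.96.0.0 - 95.111.255.255) -> R25
  95.110.96.0/19 (95.110.96.0 - 95.110.127.255) -> R12
More-specific entries that do NOT match:
  95.110.125.0/28 (95.110.125.0 - 95.110.125.15) does not contain 95.110.125.43
  95.108.125.32/28 (95.108.125.32 - 95.108.125.47) does not contain 95.110.125.43
  95.110.125.0/27 (95.110.125.0 - 95.110.125.31) does not contain 95.110.125.43
  95.126.125.32/27 (95.126.125.32 - 95.126.125.63) does not contain 95.110.125.43
  79.110.125.0/25 (79.110.125.0 - 79.110.125.127) does not contain 95.110.125.43
  95.110.125.128/25 (95.110.125.128 - 95.110.125.255) does not contain 95.110.125.43
  95.110.126.0/23 (95.110.126.0 - 95.110.127.255) does not contain 95.110.125.43
Longest matching prefix is /19 -> next hop R12.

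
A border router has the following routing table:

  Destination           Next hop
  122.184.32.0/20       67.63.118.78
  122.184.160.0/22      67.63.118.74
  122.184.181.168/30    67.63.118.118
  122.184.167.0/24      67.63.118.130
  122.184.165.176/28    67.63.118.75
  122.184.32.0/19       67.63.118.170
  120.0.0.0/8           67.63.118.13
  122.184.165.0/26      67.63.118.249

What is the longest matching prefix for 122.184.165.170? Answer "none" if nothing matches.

none

122.184.165.170 is outside every listed prefix and there is no default route.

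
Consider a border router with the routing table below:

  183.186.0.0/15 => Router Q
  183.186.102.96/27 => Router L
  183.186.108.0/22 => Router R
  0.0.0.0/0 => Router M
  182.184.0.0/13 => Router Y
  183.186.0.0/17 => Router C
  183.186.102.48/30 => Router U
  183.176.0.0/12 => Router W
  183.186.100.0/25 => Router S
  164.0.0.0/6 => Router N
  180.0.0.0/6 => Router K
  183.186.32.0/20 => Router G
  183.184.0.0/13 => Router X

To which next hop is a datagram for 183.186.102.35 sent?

Routes whose prefix contains 183.186.102.35:
  0.0.0.0/0 (default, matches everything) -> Router M
  180.0.0.0/6 (180.0.0.0 - 183.255.255.255) -> Router K
  183.176.0.0/12 (183.176.0.0 - 183.191.255.255) -> Router W
  183.184.0.0/13 (183.184.0.0 - 183.191.255.255) -> Router X
  183.186.0.0/15 (183.186.0.0 - 183.187.255.255) -> Router Q
  183.186.0.0/17 (183.186.0.0 - 183.186.127.255) -> Router C
More-specific entries that do NOT match:
  183.186.102.48/30 (183.186.102.48 - 183.186.102.51) does not contain 183.186.102.35
  183.186.102.96/27 (183.186.102.96 - 183.186.102.127) does not contain 183.186.102.35
  183.186.100.0/25 (183.186.100.0 - 183.186.100.127) does not contain 183.186.102.35
  183.186.108.0/22 (183.186.108.0 - 183.186.111.255) does not contain 183.186.102.35
  183.186.32.0/20 (183.186.32.0 - 183.186.47.255) does not contain 183.186.102.35
Longest matching prefix is /17 -> next hop Router C.

Router C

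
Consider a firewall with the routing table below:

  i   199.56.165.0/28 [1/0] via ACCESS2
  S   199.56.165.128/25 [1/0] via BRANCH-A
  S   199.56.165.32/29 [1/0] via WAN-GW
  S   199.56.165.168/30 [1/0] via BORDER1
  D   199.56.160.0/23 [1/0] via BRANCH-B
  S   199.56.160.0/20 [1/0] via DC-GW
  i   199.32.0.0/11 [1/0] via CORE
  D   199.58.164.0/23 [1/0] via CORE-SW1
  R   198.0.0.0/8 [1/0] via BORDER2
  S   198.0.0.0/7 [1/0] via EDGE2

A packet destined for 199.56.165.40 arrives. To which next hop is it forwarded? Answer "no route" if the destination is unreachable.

Routes whose prefix contains 199.56.165.40:
  198.0.0.0/7 (198.0.0.0 - 199.255.255.255) -> EDGE2
  199.32.0.0/11 (199.32.0.0 - 199.63.255.255) -> CORE
  199.56.160.0/20 (199.56.160.0 - 199.56.175.255) -> DC-GW
More-specific entries that do NOT match:
  199.56.165.168/30 (199.56.165.168 - 199.56.165.171) does not contain 199.56.165.40
  199.56.165.32/29 (199.56.165.32 - 199.56.165.39) does not contain 199.56.165.40
  199.56.165.0/28 (199.56.165.0 - 199.56.165.15) does not contain 199.56.165.40
  199.56.165.128/25 (199.56.165.128 - 199.56.165.255) does not contain 199.56.165.40
  199.56.160.0/23 (199.56.160.0 - 199.56.161.255) does not contain 199.56.165.40
  199.58.164.0/23 (199.58.164.0 - 199.58.165.255) does not contain 199.56.165.40
Longest matching prefix is /20 -> next hop DC-GW.

DC-GW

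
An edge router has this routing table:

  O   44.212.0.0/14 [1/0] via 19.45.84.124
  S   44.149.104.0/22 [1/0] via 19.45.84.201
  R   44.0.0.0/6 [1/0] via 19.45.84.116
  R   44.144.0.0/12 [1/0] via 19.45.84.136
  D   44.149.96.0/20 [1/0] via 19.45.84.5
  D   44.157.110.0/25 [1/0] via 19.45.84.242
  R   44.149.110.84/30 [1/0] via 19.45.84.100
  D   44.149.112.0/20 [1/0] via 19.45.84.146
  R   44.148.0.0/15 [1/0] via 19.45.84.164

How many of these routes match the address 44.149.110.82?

Prefixes containing 44.149.110.82:
  44.0.0.0/6 (44.0.0.0 - 47.255.255.255)
  44.144.0.0/12 (44.144.0.0 - 44.159.255.255)
  44.148.0.0/15 (44.148.0.0 - 44.149.255.255)
  44.149.96.0/20 (44.149.96.0 - 44.149.111.255)
Total matching entries: 4.

4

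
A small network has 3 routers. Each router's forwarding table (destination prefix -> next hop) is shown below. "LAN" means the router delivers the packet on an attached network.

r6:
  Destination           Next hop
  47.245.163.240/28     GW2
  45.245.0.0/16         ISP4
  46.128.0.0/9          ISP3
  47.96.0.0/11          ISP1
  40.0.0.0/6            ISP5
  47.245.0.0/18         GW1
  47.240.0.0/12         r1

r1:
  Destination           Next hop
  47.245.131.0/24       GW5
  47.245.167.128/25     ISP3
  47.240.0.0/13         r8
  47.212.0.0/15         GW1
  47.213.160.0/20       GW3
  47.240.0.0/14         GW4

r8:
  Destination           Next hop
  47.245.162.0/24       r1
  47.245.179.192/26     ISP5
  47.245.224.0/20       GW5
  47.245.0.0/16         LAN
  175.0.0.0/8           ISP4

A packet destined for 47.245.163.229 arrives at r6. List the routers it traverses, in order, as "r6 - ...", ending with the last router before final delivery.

At r6: longest match for 47.245.163.229 is 47.240.0.0/12 -> r1
At r1: longest match for 47.245.163.229 is 47.240.0.0/13 -> r8
At r8: longest match for 47.245.163.229 is 47.245.0.0/16 -> LAN

r6 - r1 - r8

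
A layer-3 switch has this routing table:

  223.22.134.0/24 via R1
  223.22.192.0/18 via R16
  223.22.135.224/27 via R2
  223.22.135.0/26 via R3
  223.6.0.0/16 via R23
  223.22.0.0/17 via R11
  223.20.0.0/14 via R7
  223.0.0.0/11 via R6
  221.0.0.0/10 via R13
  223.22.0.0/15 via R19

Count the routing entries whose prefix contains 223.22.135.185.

3

Prefixes containing 223.22.135.185:
  223.0.0.0/11 (223.0.0.0 - 223.31.255.255)
  223.20.0.0/14 (223.20.0.0 - 223.23.255.255)
  223.22.0.0/15 (223.22.0.0 - 223.23.255.255)
Total matching entries: 3.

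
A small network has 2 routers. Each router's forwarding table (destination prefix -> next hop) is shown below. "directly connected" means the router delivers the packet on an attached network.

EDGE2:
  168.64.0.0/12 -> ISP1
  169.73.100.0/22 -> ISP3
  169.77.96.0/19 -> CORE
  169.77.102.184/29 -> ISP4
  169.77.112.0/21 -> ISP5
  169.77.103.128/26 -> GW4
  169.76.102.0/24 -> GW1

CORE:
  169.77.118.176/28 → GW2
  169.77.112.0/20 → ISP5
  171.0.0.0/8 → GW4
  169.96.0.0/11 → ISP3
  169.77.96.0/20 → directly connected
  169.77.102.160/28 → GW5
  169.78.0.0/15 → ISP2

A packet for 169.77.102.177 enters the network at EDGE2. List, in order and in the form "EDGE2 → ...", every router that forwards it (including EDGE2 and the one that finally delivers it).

EDGE2 → CORE

At EDGE2: longest match for 169.77.102.177 is 169.77.96.0/19 -> CORE
At CORE: longest match for 169.77.102.177 is 169.77.96.0/20 -> directly connected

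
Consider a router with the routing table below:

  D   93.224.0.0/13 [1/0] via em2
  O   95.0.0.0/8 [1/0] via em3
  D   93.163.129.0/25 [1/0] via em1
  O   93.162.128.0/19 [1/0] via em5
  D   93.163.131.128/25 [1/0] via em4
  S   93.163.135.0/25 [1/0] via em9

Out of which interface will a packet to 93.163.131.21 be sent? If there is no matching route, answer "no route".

no route

No entry's prefix contains 93.163.131.21; there is no default route.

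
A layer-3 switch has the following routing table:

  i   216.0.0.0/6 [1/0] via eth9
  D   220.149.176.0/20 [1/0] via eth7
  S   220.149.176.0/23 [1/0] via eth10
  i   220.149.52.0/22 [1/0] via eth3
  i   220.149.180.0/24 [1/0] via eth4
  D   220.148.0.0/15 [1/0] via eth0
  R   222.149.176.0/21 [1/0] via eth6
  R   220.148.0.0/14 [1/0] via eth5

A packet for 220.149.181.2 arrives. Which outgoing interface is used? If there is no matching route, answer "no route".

eth7

Routes whose prefix contains 220.149.181.2:
  220.148.0.0/14 (220.148.0.0 - 220.151.255.255) -> eth5
  220.148.0.0/15 (220.148.0.0 - 220.149.255.255) -> eth0
  220.149.176.0/20 (220.149.176.0 - 220.149.191.255) -> eth7
More-specific entries that do NOT match:
  220.149.180.0/24 (220.149.180.0 - 220.149.180.255) does not contain 220.149.181.2
  220.149.176.0/23 (220.149.176.0 - 220.149.177.255) does not contain 220.149.181.2
  220.149.52.0/22 (220.149.52.0 - 220.149.55.255) does not contain 220.149.181.2
  222.149.176.0/21 (222.149.176.0 - 222.149.183.255) does not contain 220.149.181.2
Longest matching prefix is /20 -> interface eth7.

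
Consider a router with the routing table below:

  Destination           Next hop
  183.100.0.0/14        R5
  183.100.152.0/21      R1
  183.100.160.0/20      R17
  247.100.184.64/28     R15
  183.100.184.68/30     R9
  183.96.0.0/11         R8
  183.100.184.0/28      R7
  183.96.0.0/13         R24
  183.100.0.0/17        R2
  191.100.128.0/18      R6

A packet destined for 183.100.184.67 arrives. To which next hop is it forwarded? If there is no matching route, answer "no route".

Routes whose prefix contains 183.100.184.67:
  183.96.0.0/11 (183.96.0.0 - 183.127.255.255) -> R8
  183.96.0.0/13 (183.96.0.0 - 183.103.255.255) -> R24
  183.100.0.0/14 (183.100.0.0 - 183.103.255.255) -> R5
More-specific entries that do NOT match:
  183.100.184.68/30 (183.100.184.68 - 183.100.184.71) does not contain 183.100.184.67
  247.100.184.64/28 (247.100.184.64 - 247.100.184.79) does not contain 183.100.184.67
  183.100.184.0/28 (183.100.184.0 - 183.100.184.15) does not contain 183.100.184.67
  183.100.152.0/21 (183.100.152.0 - 183.100.159.255) does not contain 183.100.184.67
  183.100.160.0/20 (183.100.160.0 - 183.100.175.255) does not contain 183.100.184.67
  191.100.128.0/18 (191.100.128.0 - 191.100.191.255) does not contain 183.100.184.67
  183.100.0.0/17 (183.100.0.0 - 183.100.127.255) does not contain 183.100.184.67
Longest matching prefix is /14 -> next hop R5.

R5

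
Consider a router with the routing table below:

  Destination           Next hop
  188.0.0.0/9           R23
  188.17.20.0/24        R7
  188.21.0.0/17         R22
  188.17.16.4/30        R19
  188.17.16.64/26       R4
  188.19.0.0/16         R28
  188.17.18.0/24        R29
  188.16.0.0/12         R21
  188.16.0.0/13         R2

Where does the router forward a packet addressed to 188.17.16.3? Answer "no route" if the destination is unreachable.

R2

Routes whose prefix contains 188.17.16.3:
  188.0.0.0/9 (188.0.0.0 - 188.127.255.255) -> R23
  188.16.0.0/12 (188.16.0.0 - 188.31.255.255) -> R21
  188.16.0.0/13 (188.16.0.0 - 188.23.255.255) -> R2
More-specific entries that do NOT match:
  188.17.16.4/30 (188.17.16.4 - 188.17.16.7) does not contain 188.17.16.3
  188.17.16.64/26 (188.17.16.64 - 188.17.16.127) does not contain 188.17.16.3
  188.17.20.0/24 (188.17.20.0 - 188.17.20.255) does not contain 188.17.16.3
  188.17.18.0/24 (188.17.18.0 - 188.17.18.255) does not contain 188.17.16.3
  188.21.0.0/17 (188.21.0.0 - 188.21.127.255) does not contain 188.17.16.3
  188.19.0.0/16 (188.19.0.0 - 188.19.255.255) does not contain 188.17.16.3
Longest matching prefix is /13 -> next hop R2.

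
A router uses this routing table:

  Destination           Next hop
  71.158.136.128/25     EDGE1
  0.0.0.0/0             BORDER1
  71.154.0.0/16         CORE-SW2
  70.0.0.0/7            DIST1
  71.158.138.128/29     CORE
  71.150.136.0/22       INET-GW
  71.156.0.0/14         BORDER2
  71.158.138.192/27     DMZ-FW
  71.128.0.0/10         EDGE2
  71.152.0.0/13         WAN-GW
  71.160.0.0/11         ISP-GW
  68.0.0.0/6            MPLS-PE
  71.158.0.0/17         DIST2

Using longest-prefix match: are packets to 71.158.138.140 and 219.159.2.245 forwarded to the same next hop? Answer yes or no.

no

71.158.138.140: longest match 71.156.0.0/14 -> BORDER2
219.159.2.245: longest match 0.0.0.0/0 -> BORDER1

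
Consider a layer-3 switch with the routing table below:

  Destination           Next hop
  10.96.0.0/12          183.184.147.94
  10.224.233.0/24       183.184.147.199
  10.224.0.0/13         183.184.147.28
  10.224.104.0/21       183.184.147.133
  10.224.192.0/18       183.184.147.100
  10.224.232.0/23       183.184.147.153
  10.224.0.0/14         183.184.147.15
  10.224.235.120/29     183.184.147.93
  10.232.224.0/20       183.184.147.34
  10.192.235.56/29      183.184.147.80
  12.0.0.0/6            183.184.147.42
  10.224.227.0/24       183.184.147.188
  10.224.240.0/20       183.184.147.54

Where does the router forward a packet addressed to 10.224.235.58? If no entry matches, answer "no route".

Routes whose prefix contains 10.224.235.58:
  10.224.0.0/13 (10.224.0.0 - 10.231.255.255) -> 183.184.147.28
  10.224.0.0/14 (10.224.0.0 - 10.227.255.255) -> 183.184.147.15
  10.224.192.0/18 (10.224.192.0 - 10.224.255.255) -> 183.184.147.100
More-specific entries that do NOT match:
  10.224.235.120/29 (10.224.235.120 - 10.224.235.127) does not contain 10.224.235.58
  10.192.235.56/29 (10.192.235.56 - 10.192.235.63) does not contain 10.224.235.58
  10.224.233.0/24 (10.224.233.0 - 10.224.233.255) does not contain 10.224.235.58
  10.224.227.0/24 (10.224.227.0 - 10.224.227.255) does not contain 10.224.235.58
  10.224.232.0/23 (10.224.232.0 - 10.224.233.255) does not contain 10.224.235.58
  10.224.104.0/21 (10.224.104.0 - 10.224.111.255) does not contain 10.224.235.58
  10.232.224.0/20 (10.232.224.0 - 10.232.239.255) does not contain 10.224.235.58
  10.224.240.0/20 (10.224.240.0 - 10.224.255.255) does not contain 10.224.235.58
Longest matching prefix is /18 -> next hop 183.184.147.100.

183.184.147.100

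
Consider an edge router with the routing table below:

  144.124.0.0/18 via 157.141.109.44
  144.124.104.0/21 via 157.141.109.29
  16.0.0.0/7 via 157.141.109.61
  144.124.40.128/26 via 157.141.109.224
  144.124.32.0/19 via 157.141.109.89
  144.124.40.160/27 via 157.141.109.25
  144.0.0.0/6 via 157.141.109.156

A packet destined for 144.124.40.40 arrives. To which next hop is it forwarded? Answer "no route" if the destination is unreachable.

Routes whose prefix contains 144.124.40.40:
  144.0.0.0/6 (144.0.0.0 - 147.255.255.255) -> 157.141.109.156
  144.124.0.0/18 (144.124.0.0 - 144.124.63.255) -> 157.141.109.44
  144.124.32.0/19 (144.124.32.0 - 144.124.63.255) -> 157.141.109.89
More-specific entries that do NOT match:
  144.124.40.160/27 (144.124.40.160 - 144.124.40.191) does not contain 144.124.40.40
  144.124.40.128/26 (144.124.40.128 - 144.124.40.191) does not contain 144.124.40.40
  144.124.104.0/21 (144.124.104.0 - 144.124.111.255) does not contain 144.124.40.40
Longest matching prefix is /19 -> next hop 157.141.109.89.

157.141.109.89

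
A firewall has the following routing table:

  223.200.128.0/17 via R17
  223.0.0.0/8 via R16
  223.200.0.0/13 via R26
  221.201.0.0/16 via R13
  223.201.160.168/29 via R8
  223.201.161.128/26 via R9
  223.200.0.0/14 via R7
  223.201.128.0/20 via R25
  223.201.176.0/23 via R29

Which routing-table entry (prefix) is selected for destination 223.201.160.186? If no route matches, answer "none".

223.200.0.0/14

Entries matching 223.201.160.186:
  223.0.0.0/8 (223.0.0.0 - 223.255.255.255)
  223.200.0.0/13 (223.200.0.0 - 223.207.255.255)
  223.200.0.0/14 (223.200.0.0 - 223.203.255.255)
Most specific is 223.200.0.0/14.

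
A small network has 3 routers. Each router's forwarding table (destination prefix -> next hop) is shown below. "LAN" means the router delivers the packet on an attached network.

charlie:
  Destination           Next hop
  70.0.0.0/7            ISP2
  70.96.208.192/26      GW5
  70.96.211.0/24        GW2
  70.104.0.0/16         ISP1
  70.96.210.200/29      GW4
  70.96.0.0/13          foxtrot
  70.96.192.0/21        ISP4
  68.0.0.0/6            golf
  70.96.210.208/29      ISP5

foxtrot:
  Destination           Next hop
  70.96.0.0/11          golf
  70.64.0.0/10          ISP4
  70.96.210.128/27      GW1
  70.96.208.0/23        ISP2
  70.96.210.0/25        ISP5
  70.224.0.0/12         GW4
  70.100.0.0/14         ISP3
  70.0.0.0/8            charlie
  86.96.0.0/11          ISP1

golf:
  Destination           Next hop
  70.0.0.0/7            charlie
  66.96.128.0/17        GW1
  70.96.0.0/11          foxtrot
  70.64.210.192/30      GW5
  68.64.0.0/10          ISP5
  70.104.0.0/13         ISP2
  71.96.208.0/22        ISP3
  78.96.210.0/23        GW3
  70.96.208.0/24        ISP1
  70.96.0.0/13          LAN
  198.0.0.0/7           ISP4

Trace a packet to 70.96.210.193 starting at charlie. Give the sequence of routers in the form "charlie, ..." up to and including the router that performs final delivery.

At charlie: longest match for 70.96.210.193 is 70.96.0.0/13 -> foxtrot
At foxtrot: longest match for 70.96.210.193 is 70.96.0.0/11 -> golf
At golf: longest match for 70.96.210.193 is 70.96.0.0/13 -> LAN

charlie, foxtrot, golf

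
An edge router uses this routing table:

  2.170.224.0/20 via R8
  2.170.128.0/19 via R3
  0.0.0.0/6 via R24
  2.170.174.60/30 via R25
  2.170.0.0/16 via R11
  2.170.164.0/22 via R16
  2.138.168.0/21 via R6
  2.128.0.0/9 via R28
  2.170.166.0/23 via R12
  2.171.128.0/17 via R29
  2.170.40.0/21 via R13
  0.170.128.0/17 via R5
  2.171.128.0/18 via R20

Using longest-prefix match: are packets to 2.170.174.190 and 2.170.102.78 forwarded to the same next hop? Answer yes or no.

yes

2.170.174.190: longest match 2.170.0.0/16 -> R11
2.170.102.78: longest match 2.170.0.0/16 -> R11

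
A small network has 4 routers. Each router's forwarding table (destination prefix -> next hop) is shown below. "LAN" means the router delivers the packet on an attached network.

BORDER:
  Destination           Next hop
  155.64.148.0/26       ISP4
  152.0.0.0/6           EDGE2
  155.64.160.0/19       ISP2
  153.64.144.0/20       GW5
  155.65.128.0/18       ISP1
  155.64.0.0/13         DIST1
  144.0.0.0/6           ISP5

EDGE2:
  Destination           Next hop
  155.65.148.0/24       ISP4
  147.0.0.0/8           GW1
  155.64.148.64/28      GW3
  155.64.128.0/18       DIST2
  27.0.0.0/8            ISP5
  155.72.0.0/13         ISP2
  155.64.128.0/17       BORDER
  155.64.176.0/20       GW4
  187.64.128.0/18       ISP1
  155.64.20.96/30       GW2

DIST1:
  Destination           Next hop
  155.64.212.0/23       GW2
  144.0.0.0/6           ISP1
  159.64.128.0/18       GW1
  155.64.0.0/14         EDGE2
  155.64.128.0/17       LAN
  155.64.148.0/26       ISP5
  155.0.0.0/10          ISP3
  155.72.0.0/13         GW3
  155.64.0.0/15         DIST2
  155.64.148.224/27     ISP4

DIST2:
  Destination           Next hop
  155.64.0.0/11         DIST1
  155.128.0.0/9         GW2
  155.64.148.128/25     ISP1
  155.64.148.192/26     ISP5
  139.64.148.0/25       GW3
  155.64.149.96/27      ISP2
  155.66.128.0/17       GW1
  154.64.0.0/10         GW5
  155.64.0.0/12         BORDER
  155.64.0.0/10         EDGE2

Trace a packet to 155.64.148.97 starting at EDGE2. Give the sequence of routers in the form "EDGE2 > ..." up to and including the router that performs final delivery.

EDGE2 > DIST2 > BORDER > DIST1

At EDGE2: longest match for 155.64.148.97 is 155.64.128.0/18 -> DIST2
At DIST2: longest match for 155.64.148.97 is 155.64.0.0/12 -> BORDER
At BORDER: longest match for 155.64.148.97 is 155.64.0.0/13 -> DIST1
At DIST1: longest match for 155.64.148.97 is 155.64.128.0/17 -> LAN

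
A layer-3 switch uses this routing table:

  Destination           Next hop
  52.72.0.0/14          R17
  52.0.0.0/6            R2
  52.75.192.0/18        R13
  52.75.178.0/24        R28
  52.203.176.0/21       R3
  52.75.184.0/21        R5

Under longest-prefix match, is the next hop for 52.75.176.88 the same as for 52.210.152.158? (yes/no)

no

52.75.176.88: longest match 52.72.0.0/14 -> R17
52.210.152.158: longest match 52.0.0.0/6 -> R2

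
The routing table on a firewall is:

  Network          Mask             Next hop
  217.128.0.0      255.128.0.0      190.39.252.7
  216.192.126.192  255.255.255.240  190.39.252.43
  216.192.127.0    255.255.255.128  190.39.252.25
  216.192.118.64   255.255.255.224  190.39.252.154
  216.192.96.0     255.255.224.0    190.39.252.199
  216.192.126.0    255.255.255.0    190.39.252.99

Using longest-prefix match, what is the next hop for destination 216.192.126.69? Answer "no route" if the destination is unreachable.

190.39.252.99

Routes whose prefix contains 216.192.126.69:
  216.192.96.0/19 (216.192.96.0 - 216.192.127.255) -> 190.39.252.199
  216.192.126.0/24 (216.192.126.0 - 216.192.126.255) -> 190.39.252.99
More-specific entries that do NOT match:
  216.192.126.192/28 (216.192.126.192 - 216.192.126.207) does not contain 216.192.126.69
  216.192.118.64/27 (216.192.118.64 - 216.192.118.95) does not contain 216.192.126.69
  216.192.127.0/25 (216.192.127.0 - 216.192.127.127) does not contain 216.192.126.69
Longest matching prefix is /24 -> next hop 190.39.252.99.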